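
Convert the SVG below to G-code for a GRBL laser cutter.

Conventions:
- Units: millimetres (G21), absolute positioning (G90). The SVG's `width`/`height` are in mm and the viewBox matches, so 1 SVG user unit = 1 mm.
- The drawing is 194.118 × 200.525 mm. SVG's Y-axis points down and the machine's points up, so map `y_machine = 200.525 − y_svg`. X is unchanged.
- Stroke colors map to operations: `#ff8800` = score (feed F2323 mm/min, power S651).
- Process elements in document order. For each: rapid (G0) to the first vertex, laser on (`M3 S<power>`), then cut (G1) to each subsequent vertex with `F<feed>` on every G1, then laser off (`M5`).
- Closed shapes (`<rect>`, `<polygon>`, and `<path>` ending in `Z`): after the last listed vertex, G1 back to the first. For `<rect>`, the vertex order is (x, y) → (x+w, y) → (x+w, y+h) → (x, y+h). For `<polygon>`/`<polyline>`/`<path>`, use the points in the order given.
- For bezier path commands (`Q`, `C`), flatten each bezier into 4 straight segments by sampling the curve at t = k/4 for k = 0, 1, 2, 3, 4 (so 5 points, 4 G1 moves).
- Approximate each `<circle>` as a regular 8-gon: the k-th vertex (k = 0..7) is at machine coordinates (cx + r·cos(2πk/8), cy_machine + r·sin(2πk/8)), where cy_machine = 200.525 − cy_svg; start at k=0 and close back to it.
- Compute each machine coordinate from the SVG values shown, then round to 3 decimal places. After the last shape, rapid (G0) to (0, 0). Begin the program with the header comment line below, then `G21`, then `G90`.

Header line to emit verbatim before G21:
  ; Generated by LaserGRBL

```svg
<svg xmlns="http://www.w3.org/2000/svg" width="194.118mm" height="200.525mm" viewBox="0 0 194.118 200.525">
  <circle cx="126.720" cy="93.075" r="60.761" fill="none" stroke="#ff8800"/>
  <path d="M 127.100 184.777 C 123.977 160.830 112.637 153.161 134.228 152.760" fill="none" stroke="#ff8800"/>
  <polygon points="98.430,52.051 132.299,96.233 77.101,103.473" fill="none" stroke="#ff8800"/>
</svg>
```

; Generated by LaserGRBL
G21
G90
G0 X187.481 Y107.450
M3 S651
G1 X169.685 Y150.415 F2323
G1 X126.720 Y168.211 F2323
G1 X83.755 Y150.415 F2323
G1 X65.959 Y107.450 F2323
G1 X83.755 Y64.485 F2323
G1 X126.720 Y46.689 F2323
G1 X169.685 Y64.485 F2323
G1 X187.481 Y107.450 F2323
M5
G0 X127.100 Y15.748
M3 S651
G1 X123.860 Y30.797 F2323
G1 X121.396 Y40.586 F2323
G1 X123.566 Y45.961 F2323
G1 X134.228 Y47.765 F2323
M5
G0 X98.430 Y148.474
M3 S651
G1 X132.299 Y104.292 F2323
G1 X77.101 Y97.052 F2323
G1 X98.430 Y148.474 F2323
M5
G0 X0.000 Y0.000

Since the viewBox matches the mm dimensions, user units are millimetres directly. The only transform is the Y-flip y_m = 200.525 − y_svg.

Shape 1 is a circle drawn with `<circle>`. Its stroke #ff8800 means score at S651, F2323. After flipping Y the toolpath is (187.481,107.450) → (169.685,150.415) → (126.720,168.211) → (83.755,150.415) → (65.959,107.450) → (83.755,64.485) → (126.720,46.689) → (169.685,64.485) → (187.481,107.450), returning to the start.

Shape 2 is a cubic bezier drawn with `<path>`. Its stroke #ff8800 means score at S651, F2323. After flipping Y the toolpath is (127.100,15.748) → (123.860,30.797) → (121.396,40.586) → (123.566,45.961) → (134.228,47.765).

Shape 3 is a regular polygon drawn with `<polygon>`. Its stroke #ff8800 means score at S651, F2323. After flipping Y the toolpath is (98.430,148.474) → (132.299,104.292) → (77.101,97.052) → (98.430,148.474), returning to the start.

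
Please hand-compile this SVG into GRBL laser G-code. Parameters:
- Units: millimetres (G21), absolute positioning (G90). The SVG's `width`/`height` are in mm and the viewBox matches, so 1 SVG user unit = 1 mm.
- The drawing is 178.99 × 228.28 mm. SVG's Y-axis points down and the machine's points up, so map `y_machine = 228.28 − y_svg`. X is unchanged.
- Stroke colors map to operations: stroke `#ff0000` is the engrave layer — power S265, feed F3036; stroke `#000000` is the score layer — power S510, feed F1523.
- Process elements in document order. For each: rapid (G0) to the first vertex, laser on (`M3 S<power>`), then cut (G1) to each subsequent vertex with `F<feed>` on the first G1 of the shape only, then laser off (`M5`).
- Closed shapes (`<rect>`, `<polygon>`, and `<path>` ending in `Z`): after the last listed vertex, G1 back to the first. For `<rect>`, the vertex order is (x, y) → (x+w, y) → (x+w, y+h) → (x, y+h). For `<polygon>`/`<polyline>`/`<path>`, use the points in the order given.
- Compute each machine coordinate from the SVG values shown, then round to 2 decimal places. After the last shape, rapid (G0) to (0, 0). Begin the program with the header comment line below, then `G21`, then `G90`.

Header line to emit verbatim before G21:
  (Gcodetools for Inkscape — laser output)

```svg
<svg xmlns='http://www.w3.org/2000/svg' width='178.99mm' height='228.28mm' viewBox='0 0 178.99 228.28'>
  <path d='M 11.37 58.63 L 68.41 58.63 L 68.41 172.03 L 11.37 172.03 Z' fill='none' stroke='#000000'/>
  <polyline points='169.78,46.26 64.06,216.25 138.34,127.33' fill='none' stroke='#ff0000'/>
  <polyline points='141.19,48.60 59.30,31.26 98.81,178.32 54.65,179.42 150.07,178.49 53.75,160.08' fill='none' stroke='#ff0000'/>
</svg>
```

1 u = 1 mm; y_m = 228.28 − y.

[1] `<path>` rectangle, #000000→score S510 F1523: (11.37,169.65) → (68.41,169.65) → (68.41,56.25) → (11.37,56.25) → (11.37,169.65) (closed)

[2] `<polyline>` open polyline, #ff0000→engrave S265 F3036: (169.78,182.02) → (64.06,12.03) → (138.34,100.95)

[3] `<polyline>` open polyline, #ff0000→engrave S265 F3036: (141.19,179.68) → (59.30,197.02) → (98.81,49.96) → (54.65,48.86) → (150.07,49.79) → (53.75,68.20)

(Gcodetools for Inkscape — laser output)
G21
G90
G0 X11.37 Y169.65
M3 S510
G1 X68.41 Y169.65 F1523
G1 X68.41 Y56.25
G1 X11.37 Y56.25
G1 X11.37 Y169.65
M5
G0 X169.78 Y182.02
M3 S265
G1 X64.06 Y12.03 F3036
G1 X138.34 Y100.95
M5
G0 X141.19 Y179.68
M3 S265
G1 X59.30 Y197.02 F3036
G1 X98.81 Y49.96
G1 X54.65 Y48.86
G1 X150.07 Y49.79
G1 X53.75 Y68.20
M5
G0 X0.00 Y0.00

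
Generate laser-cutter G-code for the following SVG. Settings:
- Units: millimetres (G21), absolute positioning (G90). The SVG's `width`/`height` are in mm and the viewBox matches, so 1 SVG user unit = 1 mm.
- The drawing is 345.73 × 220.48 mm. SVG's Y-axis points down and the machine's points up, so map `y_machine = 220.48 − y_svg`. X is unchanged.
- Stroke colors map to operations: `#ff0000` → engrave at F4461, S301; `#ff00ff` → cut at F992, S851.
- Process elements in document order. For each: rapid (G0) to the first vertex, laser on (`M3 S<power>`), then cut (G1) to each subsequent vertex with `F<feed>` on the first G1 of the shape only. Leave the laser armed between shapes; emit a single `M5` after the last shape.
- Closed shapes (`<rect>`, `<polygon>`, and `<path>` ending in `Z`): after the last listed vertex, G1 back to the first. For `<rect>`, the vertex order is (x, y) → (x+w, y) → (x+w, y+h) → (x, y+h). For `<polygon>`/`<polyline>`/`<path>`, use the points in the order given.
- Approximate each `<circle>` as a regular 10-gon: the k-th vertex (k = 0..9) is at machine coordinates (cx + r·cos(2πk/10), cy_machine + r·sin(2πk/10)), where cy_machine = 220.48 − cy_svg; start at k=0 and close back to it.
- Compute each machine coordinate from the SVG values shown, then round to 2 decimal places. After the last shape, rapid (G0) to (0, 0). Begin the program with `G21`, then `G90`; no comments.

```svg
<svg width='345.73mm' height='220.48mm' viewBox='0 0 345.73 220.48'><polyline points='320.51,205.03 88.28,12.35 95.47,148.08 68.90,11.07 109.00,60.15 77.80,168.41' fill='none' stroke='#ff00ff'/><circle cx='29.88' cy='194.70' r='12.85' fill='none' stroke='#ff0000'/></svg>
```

1 u = 1 mm; y_m = 220.48 − y.

[1] `<polyline>` open polyline, #ff00ff→cut S851 F992: (320.51,15.45) → (88.28,208.13) → (95.47,72.40) → (68.90,209.41) → (109.00,160.33) → (77.80,52.07)

[2] `<circle>` circle, #ff0000→engrave S301 F4461: (42.73,25.78) → (40.28,33.33) → (33.85,38.00) → (25.91,38.00) → (19.48,33.33) → (17.03,25.78) → (19.48,18.23) → (25.91,13.56) → (33.85,13.56) → (40.28,18.23) → (42.73,25.78) (closed)

G21
G90
G0 X320.51 Y15.45
M3 S851
G1 X88.28 Y208.13 F992
G1 X95.47 Y72.40
G1 X68.90 Y209.41
G1 X109.00 Y160.33
G1 X77.80 Y52.07
G0 X42.73 Y25.78
M3 S301
G1 X40.28 Y33.33 F4461
G1 X33.85 Y38.00
G1 X25.91 Y38.00
G1 X19.48 Y33.33
G1 X17.03 Y25.78
G1 X19.48 Y18.23
G1 X25.91 Y13.56
G1 X33.85 Y13.56
G1 X40.28 Y18.23
G1 X42.73 Y25.78
M5
G0 X0.00 Y0.00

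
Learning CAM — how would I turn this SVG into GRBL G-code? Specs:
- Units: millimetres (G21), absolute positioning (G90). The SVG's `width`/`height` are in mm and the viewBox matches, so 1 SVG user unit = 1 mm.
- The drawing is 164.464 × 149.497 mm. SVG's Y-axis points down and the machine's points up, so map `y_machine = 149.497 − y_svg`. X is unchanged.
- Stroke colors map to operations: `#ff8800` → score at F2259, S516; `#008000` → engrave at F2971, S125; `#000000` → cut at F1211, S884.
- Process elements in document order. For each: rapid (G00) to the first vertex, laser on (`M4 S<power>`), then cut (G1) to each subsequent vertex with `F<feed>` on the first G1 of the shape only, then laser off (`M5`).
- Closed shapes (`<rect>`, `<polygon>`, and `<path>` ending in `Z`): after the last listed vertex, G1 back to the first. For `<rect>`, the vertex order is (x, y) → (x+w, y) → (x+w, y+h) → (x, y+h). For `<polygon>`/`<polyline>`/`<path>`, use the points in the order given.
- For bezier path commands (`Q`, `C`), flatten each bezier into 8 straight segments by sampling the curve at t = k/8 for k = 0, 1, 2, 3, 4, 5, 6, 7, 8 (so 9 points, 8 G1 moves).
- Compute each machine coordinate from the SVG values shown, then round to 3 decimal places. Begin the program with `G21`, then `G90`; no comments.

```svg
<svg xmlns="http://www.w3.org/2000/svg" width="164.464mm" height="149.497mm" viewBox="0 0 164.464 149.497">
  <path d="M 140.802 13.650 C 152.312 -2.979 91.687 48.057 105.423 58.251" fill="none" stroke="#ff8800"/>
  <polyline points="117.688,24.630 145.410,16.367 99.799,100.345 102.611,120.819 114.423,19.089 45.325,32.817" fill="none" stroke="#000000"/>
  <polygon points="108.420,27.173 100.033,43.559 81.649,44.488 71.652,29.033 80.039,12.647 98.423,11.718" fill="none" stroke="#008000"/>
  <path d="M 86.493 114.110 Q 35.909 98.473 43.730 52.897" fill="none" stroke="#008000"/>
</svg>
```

G21
G90
G00 X140.802 Y135.847
M4 S516
G1 X142.023 Y139.123 F2259
G1 X138.198 Y137.327
G1 X131.044 Y131.731
G1 X122.278 Y123.605
G1 X113.616 Y114.222
G1 X106.775 Y104.854
G1 X103.472 Y96.771
G1 X105.423 Y91.246
M5
G00 X117.688 Y124.867
M4 S884
G1 X145.410 Y133.130 F1211
G1 X99.799 Y49.152
G1 X102.611 Y28.678
G1 X114.423 Y130.408
G1 X45.325 Y116.680
M5
G00 X108.420 Y122.324
M4 S125
G1 X100.033 Y105.938 F2971
G1 X81.649 Y105.009
G1 X71.652 Y120.464
G1 X80.039 Y136.850
G1 X98.423 Y137.779
G1 X108.420 Y122.324
M5
G00 X86.493 Y35.387
M4 S125
G1 X74.760 Y39.764 F2971
G1 X64.851 Y45.077
G1 X56.768 Y51.325
G1 X50.510 Y58.509
G1 X46.077 Y66.628
G1 X43.470 Y75.683
G1 X42.687 Y85.674
G1 X43.730 Y96.600
M5

viewBox `0 0 164.464 149.497` with mm width/height → 1 unit = 1 mm. Flip: y_m = 149.497 − y_svg.

**Shape 1** — `<path>` cubic bezier, stroke `#ff8800` → score (S516, F2259). Control points (SVG): P0=(140.802,13.650), P1=(152.312,-2.979), P2=(91.687,48.057), P3=(105.423,58.251); sampled at t=k/8. Machine vertices: (140.802,135.847) → (142.023,139.123) → (138.198,137.327) → (131.044,131.731) → (122.278,123.605) → (113.616,114.222) → (106.775,104.854) → (103.472,96.771) → (105.423,91.246). Open path.

**Shape 2** — `<polyline>` open polyline, stroke `#000000` → cut (S884, F1211). Machine vertices: (117.688,124.867) → (145.410,133.130) → (99.799,49.152) → (102.611,28.678) → (114.423,130.408) → (45.325,116.680). Open path.

**Shape 3** — `<polygon>` regular polygon, stroke `#008000` → engrave (S125, F2971). Machine vertices: (108.420,122.324) → (100.033,105.938) → (81.649,105.009) → (71.652,120.464) → (80.039,136.850) → (98.423,137.779) → (108.420,122.324). Closed: final G1 returns to the first vertex.

**Shape 4** — `<path>` quadratic bezier, stroke `#008000` → engrave (S125, F2971). Control points (SVG): P0=(86.493,114.110), P1=(35.909,98.473), P2=(43.730,52.897); sampled at t=k/8. Machine vertices: (86.493,35.387) → (74.760,39.764) → (64.851,45.077) → (56.768,51.325) → (50.510,58.509) → (46.077,66.628) → (43.470,75.683) → (42.687,85.674) → (43.730,96.600). Open path.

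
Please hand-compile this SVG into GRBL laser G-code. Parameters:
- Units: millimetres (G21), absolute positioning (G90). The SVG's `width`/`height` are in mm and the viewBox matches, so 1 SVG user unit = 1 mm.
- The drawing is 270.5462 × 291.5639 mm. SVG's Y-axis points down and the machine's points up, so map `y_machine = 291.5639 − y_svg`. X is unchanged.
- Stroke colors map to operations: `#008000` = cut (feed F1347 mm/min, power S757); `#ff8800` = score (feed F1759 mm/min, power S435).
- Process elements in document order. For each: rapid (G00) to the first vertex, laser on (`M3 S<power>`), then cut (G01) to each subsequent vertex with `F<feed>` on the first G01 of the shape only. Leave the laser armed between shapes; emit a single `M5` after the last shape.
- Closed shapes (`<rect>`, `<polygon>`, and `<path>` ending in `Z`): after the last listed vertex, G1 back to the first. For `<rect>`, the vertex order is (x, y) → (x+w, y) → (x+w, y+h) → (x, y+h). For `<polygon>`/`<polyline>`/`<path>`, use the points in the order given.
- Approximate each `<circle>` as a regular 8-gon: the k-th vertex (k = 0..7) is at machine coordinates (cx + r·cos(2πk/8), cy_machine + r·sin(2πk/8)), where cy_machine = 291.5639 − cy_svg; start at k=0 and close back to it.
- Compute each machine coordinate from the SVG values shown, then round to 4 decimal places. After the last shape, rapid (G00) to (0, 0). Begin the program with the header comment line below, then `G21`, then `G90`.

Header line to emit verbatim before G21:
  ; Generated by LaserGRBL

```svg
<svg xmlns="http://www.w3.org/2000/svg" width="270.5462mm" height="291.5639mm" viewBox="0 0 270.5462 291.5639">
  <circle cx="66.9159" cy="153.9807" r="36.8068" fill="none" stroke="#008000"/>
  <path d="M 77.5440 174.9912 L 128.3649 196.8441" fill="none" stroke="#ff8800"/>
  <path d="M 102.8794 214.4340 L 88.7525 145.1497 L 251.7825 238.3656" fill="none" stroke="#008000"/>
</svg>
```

1 u = 1 mm; y_m = 291.5639 − y.

[1] `<circle>` circle, #008000→cut S757 F1347: (103.7227,137.5832) → (92.9422,163.6095) → (66.9159,174.3900) → (40.8896,163.6095) → (30.1091,137.5832) → (40.8896,111.5569) → (66.9159,100.7764) → (92.9422,111.5569) → (103.7227,137.5832) (closed)

[2] `<path>` line segment, #ff8800→score S435 F1759: (77.5440,116.5727) → (128.3649,94.7198)

[3] `<path>` open polyline, #008000→cut S757 F1347: (102.8794,77.1299) → (88.7525,146.4142) → (251.7825,53.1983)

; Generated by LaserGRBL
G21
G90
G00 X103.7227 Y137.5832
M3 S757
G01 X92.9422 Y163.6095 F1347
G01 X66.9159 Y174.3900
G01 X40.8896 Y163.6095
G01 X30.1091 Y137.5832
G01 X40.8896 Y111.5569
G01 X66.9159 Y100.7764
G01 X92.9422 Y111.5569
G01 X103.7227 Y137.5832
G00 X77.5440 Y116.5727
M3 S435
G01 X128.3649 Y94.7198 F1759
G00 X102.8794 Y77.1299
M3 S757
G01 X88.7525 Y146.4142 F1347
G01 X251.7825 Y53.1983
M5
G00 X0.0000 Y0.0000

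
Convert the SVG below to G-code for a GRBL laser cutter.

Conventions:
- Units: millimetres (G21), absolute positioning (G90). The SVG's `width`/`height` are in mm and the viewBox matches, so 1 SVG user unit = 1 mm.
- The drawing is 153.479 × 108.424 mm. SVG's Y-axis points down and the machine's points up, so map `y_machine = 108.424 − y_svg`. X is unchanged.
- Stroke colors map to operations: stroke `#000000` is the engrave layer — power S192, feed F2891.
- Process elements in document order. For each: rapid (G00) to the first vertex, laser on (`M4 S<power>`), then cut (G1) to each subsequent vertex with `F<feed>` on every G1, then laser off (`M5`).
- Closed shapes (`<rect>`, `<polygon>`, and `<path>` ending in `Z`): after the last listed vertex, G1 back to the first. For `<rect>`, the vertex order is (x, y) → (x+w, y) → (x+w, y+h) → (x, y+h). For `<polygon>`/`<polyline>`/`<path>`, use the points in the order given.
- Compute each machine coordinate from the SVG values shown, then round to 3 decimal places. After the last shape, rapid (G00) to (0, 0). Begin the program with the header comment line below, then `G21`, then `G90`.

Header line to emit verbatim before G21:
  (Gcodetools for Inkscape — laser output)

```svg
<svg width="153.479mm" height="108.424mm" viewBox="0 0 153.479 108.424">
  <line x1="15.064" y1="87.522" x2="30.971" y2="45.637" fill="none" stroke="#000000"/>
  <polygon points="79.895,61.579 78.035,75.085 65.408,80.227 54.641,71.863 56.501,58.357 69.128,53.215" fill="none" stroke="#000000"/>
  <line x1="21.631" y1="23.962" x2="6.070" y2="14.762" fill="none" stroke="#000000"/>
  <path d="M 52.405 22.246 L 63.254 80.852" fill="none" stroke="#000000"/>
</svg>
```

viewBox `0 0 153.479 108.424` with mm width/height → 1 unit = 1 mm. Flip: y_m = 108.424 − y_svg.

**Shape 1** — `<line>` line segment, stroke `#000000` → engrave (S192, F2891). Machine vertices: (15.064,20.902) → (30.971,62.787). Open path.

**Shape 2** — `<polygon>` regular polygon, stroke `#000000` → engrave (S192, F2891). Machine vertices: (79.895,46.845) → (78.035,33.339) → (65.408,28.197) → (54.641,36.561) → (56.501,50.067) → (69.128,55.209) → (79.895,46.845). Closed: final G1 returns to the first vertex.

**Shape 3** — `<line>` line segment, stroke `#000000` → engrave (S192, F2891). Machine vertices: (21.631,84.462) → (6.070,93.662). Open path.

**Shape 4** — `<path>` line segment, stroke `#000000` → engrave (S192, F2891). Machine vertices: (52.405,86.178) → (63.254,27.572). Open path.

(Gcodetools for Inkscape — laser output)
G21
G90
G00 X15.064 Y20.902
M4 S192
G1 X30.971 Y62.787 F2891
M5
G00 X79.895 Y46.845
M4 S192
G1 X78.035 Y33.339 F2891
G1 X65.408 Y28.197 F2891
G1 X54.641 Y36.561 F2891
G1 X56.501 Y50.067 F2891
G1 X69.128 Y55.209 F2891
G1 X79.895 Y46.845 F2891
M5
G00 X21.631 Y84.462
M4 S192
G1 X6.070 Y93.662 F2891
M5
G00 X52.405 Y86.178
M4 S192
G1 X63.254 Y27.572 F2891
M5
G00 X0.000 Y0.000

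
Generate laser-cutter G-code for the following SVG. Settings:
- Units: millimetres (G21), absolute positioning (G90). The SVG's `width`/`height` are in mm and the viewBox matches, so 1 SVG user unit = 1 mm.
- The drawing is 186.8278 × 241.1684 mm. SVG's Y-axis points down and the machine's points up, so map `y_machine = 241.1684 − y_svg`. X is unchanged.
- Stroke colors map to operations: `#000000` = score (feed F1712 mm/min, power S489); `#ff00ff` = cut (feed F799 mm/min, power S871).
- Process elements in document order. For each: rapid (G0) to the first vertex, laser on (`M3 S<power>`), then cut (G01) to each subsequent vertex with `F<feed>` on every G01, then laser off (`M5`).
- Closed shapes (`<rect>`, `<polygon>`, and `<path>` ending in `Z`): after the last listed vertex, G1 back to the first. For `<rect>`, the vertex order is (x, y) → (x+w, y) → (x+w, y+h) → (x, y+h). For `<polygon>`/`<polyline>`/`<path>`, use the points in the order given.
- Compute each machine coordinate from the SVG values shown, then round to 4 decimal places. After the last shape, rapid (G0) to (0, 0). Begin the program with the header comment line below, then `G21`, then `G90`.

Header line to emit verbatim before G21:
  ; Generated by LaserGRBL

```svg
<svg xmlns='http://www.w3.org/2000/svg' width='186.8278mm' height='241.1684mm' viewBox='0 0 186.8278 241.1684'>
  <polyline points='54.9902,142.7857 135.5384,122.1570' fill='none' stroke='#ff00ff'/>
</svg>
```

; Generated by LaserGRBL
G21
G90
G0 X54.9902 Y98.3827
M3 S871
G01 X135.5384 Y119.0114 F799
M5
G0 X0.0000 Y0.0000

viewBox `0 0 186.8278 241.1684` with mm width/height → 1 unit = 1 mm. Flip: y_m = 241.1684 − y_svg.

**Shape 1** — `<polyline>` line segment, stroke `#ff00ff` → cut (S871, F799). Machine vertices: (54.9902,98.3827) → (135.5384,119.0114). Open path.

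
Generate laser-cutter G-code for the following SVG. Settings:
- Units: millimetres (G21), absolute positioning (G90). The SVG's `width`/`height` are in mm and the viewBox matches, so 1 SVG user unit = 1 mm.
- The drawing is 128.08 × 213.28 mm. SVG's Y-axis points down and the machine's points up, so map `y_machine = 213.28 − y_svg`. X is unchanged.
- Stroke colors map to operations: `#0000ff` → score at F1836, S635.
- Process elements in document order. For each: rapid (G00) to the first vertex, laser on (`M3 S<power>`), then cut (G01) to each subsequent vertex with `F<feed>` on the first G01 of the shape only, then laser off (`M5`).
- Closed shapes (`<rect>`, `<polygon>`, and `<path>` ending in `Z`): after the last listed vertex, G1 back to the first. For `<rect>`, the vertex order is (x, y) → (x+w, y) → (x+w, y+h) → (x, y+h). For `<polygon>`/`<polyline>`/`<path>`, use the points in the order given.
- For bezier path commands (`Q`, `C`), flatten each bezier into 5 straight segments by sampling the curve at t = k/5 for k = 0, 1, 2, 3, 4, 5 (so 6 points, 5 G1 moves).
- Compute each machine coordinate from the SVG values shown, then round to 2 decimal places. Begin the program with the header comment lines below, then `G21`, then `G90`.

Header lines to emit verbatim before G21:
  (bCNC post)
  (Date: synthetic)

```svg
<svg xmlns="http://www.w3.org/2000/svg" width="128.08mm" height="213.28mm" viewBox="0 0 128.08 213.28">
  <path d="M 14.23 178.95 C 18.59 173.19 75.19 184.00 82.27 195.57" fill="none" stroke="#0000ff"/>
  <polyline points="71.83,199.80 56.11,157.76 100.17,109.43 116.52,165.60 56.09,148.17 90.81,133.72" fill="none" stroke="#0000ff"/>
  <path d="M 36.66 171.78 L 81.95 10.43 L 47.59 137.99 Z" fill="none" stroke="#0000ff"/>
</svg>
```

viewBox `0 0 128.08 213.28` with mm width/height → 1 unit = 1 mm. Flip: y_m = 213.28 − y_svg.

**Shape 1** — `<path>` cubic bezier, stroke `#0000ff` → score (S635, F1836). Control points (SVG): P0=(14.23,178.95), P1=(18.59,173.19), P2=(75.19,184.00), P3=(82.27,195.57); sampled at t=k/5. Machine vertices: (14.23,34.33) → (22.30,35.92) → (38.02,34.30) → (56.52,30.22) → (72.89,24.43) → (82.27,17.71). Open path.

**Shape 2** — `<polyline>` open polyline, stroke `#0000ff` → score (S635, F1836). Machine vertices: (71.83,13.48) → (56.11,55.52) → (100.17,103.85) → (116.52,47.68) → (56.09,65.11) → (90.81,79.56). Open path.

**Shape 3** — `<path>` closed polygon, stroke `#0000ff` → score (S635, F1836). Machine vertices: (36.66,41.50) → (81.95,202.85) → (47.59,75.29) → (36.66,41.50). Closed: final G1 returns to the first vertex.

(bCNC post)
(Date: synthetic)
G21
G90
G00 X14.23 Y34.33
M3 S635
G01 X22.30 Y35.92 F1836
G01 X38.02 Y34.30
G01 X56.52 Y30.22
G01 X72.89 Y24.43
G01 X82.27 Y17.71
M5
G00 X71.83 Y13.48
M3 S635
G01 X56.11 Y55.52 F1836
G01 X100.17 Y103.85
G01 X116.52 Y47.68
G01 X56.09 Y65.11
G01 X90.81 Y79.56
M5
G00 X36.66 Y41.50
M3 S635
G01 X81.95 Y202.85 F1836
G01 X47.59 Y75.29
G01 X36.66 Y41.50
M5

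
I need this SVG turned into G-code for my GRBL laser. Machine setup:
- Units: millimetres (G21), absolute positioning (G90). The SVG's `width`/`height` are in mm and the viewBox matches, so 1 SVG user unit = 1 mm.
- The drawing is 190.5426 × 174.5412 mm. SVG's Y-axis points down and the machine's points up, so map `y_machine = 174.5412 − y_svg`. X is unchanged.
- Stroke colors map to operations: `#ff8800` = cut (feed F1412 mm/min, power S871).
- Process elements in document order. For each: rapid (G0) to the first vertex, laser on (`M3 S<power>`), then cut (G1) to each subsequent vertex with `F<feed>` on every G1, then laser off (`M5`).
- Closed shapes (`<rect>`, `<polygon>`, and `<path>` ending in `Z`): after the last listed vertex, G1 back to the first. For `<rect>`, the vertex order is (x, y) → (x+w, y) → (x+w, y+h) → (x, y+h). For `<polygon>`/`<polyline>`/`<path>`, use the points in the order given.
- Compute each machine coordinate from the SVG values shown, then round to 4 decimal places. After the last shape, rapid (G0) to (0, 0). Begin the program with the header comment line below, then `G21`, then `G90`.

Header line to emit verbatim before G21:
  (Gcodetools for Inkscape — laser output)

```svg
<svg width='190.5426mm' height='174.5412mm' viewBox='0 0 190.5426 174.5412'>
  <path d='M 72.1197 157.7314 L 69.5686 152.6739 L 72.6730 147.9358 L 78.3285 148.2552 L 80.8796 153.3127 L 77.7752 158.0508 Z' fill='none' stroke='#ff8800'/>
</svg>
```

(Gcodetools for Inkscape — laser output)
G21
G90
G0 X72.1197 Y16.8098
M3 S871
G1 X69.5686 Y21.8673 F1412
G1 X72.6730 Y26.6054 F1412
G1 X78.3285 Y26.2860 F1412
G1 X80.8796 Y21.2285 F1412
G1 X77.7752 Y16.4904 F1412
G1 X72.1197 Y16.8098 F1412
M5
G0 X0.0000 Y0.0000

Since the viewBox matches the mm dimensions, user units are millimetres directly. The only transform is the Y-flip y_m = 174.5412 − y_svg.

Shape 1 is a regular polygon drawn with `<path>`. Its stroke #ff8800 means cut at S871, F1412. After flipping Y the toolpath is (72.1197,16.8098) → (69.5686,21.8673) → (72.6730,26.6054) → (78.3285,26.2860) → (80.8796,21.2285) → (77.7752,16.4904) → (72.1197,16.8098), returning to the start.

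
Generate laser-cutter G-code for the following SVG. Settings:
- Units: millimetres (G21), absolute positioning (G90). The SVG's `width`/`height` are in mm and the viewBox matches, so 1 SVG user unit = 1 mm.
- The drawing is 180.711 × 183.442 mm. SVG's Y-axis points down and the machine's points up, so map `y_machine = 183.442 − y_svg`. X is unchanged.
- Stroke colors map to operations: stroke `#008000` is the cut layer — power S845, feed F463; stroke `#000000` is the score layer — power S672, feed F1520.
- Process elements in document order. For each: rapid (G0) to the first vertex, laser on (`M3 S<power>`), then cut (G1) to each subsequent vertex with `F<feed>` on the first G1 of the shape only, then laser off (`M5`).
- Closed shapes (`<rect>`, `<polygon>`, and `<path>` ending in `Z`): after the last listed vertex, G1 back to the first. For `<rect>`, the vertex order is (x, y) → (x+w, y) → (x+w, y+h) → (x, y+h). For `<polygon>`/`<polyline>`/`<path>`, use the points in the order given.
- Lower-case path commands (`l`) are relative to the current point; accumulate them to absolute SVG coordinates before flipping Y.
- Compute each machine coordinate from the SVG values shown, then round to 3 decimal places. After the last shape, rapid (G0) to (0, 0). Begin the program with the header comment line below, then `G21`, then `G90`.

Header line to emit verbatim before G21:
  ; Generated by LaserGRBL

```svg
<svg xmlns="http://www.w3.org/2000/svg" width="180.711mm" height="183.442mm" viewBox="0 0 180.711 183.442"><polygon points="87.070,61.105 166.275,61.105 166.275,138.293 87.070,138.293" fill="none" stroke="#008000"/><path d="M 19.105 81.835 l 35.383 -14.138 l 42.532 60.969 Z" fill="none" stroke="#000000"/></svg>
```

; Generated by LaserGRBL
G21
G90
G0 X87.070 Y122.337
M3 S845
G1 X166.275 Y122.337 F463
G1 X166.275 Y45.149
G1 X87.070 Y45.149
G1 X87.070 Y122.337
M5
G0 X19.105 Y101.607
M3 S672
G1 X54.488 Y115.745 F1520
G1 X97.020 Y54.776
G1 X19.105 Y101.607
M5
G0 X0.000 Y0.000

Since the viewBox matches the mm dimensions, user units are millimetres directly. The only transform is the Y-flip y_m = 183.442 − y_svg.

Shape 1 is a rectangle drawn with `<polygon>`. Its stroke #008000 means cut at S845, F463. After flipping Y the toolpath is (87.070,122.337) → (166.275,122.337) → (166.275,45.149) → (87.070,45.149) → (87.070,122.337), returning to the start.

Shape 2 is a closed polygon drawn with `<path>`. Its stroke #000000 means score at S672, F1520. After flipping Y the toolpath is (19.105,101.607) → (54.488,115.745) → (97.020,54.776) → (19.105,101.607), returning to the start.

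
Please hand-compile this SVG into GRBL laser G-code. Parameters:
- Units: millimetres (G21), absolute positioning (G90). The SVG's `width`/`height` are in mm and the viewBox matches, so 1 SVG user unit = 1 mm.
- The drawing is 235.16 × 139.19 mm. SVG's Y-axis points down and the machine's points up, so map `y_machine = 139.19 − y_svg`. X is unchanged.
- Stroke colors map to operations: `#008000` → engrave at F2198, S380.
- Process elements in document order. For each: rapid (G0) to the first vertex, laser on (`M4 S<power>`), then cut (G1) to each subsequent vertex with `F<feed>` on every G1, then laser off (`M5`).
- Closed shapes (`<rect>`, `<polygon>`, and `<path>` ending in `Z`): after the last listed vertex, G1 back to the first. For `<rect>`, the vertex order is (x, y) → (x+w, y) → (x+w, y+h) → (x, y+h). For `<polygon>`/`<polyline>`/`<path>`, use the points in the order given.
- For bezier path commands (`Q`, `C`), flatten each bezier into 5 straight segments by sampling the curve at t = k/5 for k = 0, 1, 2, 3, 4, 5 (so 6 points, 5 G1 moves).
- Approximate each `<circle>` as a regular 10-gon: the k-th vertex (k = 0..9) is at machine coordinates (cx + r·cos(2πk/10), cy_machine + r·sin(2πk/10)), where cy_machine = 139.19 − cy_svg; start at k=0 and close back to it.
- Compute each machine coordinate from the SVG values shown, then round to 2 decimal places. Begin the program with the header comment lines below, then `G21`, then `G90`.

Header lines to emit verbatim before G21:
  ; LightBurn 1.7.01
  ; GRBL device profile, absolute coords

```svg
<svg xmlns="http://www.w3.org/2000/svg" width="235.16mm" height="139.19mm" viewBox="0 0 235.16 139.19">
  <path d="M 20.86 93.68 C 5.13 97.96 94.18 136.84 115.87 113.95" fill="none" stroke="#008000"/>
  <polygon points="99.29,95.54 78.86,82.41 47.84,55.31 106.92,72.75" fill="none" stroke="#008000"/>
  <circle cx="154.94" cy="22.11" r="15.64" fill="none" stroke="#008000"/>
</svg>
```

Since the viewBox matches the mm dimensions, user units are millimetres directly. The only transform is the Y-flip y_m = 139.19 − y_svg.

Shape 1 is a cubic bezier drawn with `<path>`. Its stroke #008000 means engrave at S380, F2198. After flipping Y the toolpath is (20.86,45.51) → (22.62,39.56) → (41.26,29.93) → (68.53,21.25) → (96.15,18.15) → (115.87,25.24).

Shape 2 is a closed polygon drawn with `<polygon>`. Its stroke #008000 means engrave at S380, F2198. After flipping Y the toolpath is (99.29,43.65) → (78.86,56.78) → (47.84,83.88) → (106.92,66.44) → (99.29,43.65), returning to the start.

Shape 3 is a circle drawn with `<circle>`. Its stroke #008000 means engrave at S380, F2198. After flipping Y the toolpath is (170.58,117.08) → (167.59,126.27) → (159.77,131.95) → (150.11,131.95) → (142.29,126.27) → (139.30,117.08) → (142.29,107.89) → (150.11,102.21) → (159.77,102.21) → (167.59,107.89) → (170.58,117.08), returning to the start.

; LightBurn 1.7.01
; GRBL device profile, absolute coords
G21
G90
G0 X20.86 Y45.51
M4 S380
G1 X22.62 Y39.56 F2198
G1 X41.26 Y29.93 F2198
G1 X68.53 Y21.25 F2198
G1 X96.15 Y18.15 F2198
G1 X115.87 Y25.24 F2198
M5
G0 X99.29 Y43.65
M4 S380
G1 X78.86 Y56.78 F2198
G1 X47.84 Y83.88 F2198
G1 X106.92 Y66.44 F2198
G1 X99.29 Y43.65 F2198
M5
G0 X170.58 Y117.08
M4 S380
G1 X167.59 Y126.27 F2198
G1 X159.77 Y131.95 F2198
G1 X150.11 Y131.95 F2198
G1 X142.29 Y126.27 F2198
G1 X139.30 Y117.08 F2198
G1 X142.29 Y107.89 F2198
G1 X150.11 Y102.21 F2198
G1 X159.77 Y102.21 F2198
G1 X167.59 Y107.89 F2198
G1 X170.58 Y117.08 F2198
M5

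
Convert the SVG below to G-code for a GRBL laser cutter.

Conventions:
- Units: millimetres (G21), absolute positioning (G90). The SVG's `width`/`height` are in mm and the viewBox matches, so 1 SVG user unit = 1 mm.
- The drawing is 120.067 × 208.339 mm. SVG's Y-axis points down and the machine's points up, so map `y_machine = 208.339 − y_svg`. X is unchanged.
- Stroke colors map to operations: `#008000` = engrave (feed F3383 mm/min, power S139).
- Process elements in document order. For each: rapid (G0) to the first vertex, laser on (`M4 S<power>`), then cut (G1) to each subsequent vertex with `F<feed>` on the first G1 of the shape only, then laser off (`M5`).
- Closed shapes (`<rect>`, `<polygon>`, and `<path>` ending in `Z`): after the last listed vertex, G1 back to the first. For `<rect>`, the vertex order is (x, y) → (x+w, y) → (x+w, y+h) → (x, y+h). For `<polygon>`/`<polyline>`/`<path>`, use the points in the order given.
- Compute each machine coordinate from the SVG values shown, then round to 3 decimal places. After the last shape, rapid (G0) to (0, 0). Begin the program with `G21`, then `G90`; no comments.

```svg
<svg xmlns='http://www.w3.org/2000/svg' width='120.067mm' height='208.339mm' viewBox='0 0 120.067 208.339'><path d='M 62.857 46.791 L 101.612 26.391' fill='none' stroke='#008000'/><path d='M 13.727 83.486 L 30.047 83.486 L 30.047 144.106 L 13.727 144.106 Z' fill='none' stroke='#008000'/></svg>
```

G21
G90
G0 X62.857 Y161.548
M4 S139
G1 X101.612 Y181.948 F3383
M5
G0 X13.727 Y124.853
M4 S139
G1 X30.047 Y124.853 F3383
G1 X30.047 Y64.233
G1 X13.727 Y64.233
G1 X13.727 Y124.853
M5
G0 X0.000 Y0.000

1 u = 1 mm; y_m = 208.339 − y.

[1] `<path>` line segment, #008000→engrave S139 F3383: (62.857,161.548) → (101.612,181.948)

[2] `<path>` rectangle, #008000→engrave S139 F3383: (13.727,124.853) → (30.047,124.853) → (30.047,64.233) → (13.727,64.233) → (13.727,124.853) (closed)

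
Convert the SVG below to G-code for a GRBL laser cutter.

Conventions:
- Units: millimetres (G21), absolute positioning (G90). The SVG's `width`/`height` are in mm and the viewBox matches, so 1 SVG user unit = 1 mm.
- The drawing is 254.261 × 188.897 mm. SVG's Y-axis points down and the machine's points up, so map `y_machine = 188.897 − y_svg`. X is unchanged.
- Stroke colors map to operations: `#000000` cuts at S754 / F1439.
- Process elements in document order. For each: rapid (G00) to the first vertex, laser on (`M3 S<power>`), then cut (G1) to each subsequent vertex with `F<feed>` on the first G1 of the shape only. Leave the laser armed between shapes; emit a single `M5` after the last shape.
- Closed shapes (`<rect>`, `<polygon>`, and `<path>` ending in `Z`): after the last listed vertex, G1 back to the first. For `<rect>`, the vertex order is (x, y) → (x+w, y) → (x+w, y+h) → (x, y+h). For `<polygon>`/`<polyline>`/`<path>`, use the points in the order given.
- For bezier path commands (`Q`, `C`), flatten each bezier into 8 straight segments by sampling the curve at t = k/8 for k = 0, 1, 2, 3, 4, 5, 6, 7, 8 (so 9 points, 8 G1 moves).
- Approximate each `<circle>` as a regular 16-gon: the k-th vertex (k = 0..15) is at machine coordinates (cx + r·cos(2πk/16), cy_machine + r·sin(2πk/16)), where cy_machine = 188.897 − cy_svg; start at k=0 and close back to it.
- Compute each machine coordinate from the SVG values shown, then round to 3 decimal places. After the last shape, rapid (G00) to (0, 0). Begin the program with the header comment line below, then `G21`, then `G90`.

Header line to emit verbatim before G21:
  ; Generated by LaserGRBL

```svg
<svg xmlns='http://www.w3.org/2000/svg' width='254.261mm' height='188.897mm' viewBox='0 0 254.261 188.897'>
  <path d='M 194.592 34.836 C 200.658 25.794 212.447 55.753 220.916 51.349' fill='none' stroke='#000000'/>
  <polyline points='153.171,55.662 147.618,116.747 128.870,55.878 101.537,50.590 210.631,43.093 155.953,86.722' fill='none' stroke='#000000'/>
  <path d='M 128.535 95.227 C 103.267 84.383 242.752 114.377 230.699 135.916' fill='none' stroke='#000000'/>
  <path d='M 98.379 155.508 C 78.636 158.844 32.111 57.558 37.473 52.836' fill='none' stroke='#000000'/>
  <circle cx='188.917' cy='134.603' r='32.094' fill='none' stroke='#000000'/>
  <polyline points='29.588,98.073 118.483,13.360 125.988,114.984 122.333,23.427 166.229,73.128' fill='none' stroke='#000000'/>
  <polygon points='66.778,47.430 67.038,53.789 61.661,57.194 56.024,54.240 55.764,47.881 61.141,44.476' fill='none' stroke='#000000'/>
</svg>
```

1 u = 1 mm; y_m = 188.897 − y.

[1] `<path>` cubic bezier, #000000→cut S754 F1439: (194.592,154.061) → (197.117,155.767) → (200.073,154.676) → (203.354,151.649) → (206.853,147.544) → (210.465,143.222) → (214.083,139.542) → (217.602,137.364) → (220.916,137.548)

[2] `<polyline>` open polyline, #000000→cut S754 F1439: (153.171,133.235) → (147.618,72.150) → (128.870,133.019) → (101.537,138.307) → (210.631,145.804) → (155.953,102.175)

[3] `<path>` cubic bezier, #000000→cut S754 F1439: (128.535,93.670) → (126.165,95.918) → (135.533,94.916) → (152.934,91.240) → (174.661,85.469) → (197.008,78.180) → (216.267,69.950) → (228.733,61.358) → (230.699,52.981)

[4] `<path>` cubic bezier, #000000→cut S754 F1439: (98.379,33.389) → (89.874,36.649) → (79.779,47.360) → (69.018,63.164) → (58.512,81.703) → (49.182,100.620) → (41.951,117.557) → (37.741,130.157) → (37.473,136.061)

[5] `<circle>` circle, #000000→cut S754 F1439: (221.011,54.294) → (218.568,66.576) → (211.611,76.988) → (201.199,83.945) → (188.917,86.388) → (176.635,83.945) → (166.223,76.988) → (159.266,66.576) → (156.823,54.294) → (159.266,42.012) → (166.223,31.600) → (176.635,24.643) → (188.917,22.200) → (201.199,24.643) → (211.611,31.600) → (218.568,42.012) → (221.011,54.294) (closed)

[6] `<polyline>` open polyline, #000000→cut S754 F1439: (29.588,90.824) → (118.483,175.537) → (125.988,73.913) → (122.333,165.470) → (166.229,115.769)

[7] `<polygon>` regular polygon, #000000→cut S754 F1439: (66.778,141.467) → (67.038,135.108) → (61.661,131.703) → (56.024,134.657) → (55.764,141.016) → (61.141,144.421) → (66.778,141.467) (closed)

; Generated by LaserGRBL
G21
G90
G00 X194.592 Y154.061
M3 S754
G1 X197.117 Y155.767 F1439
G1 X200.073 Y154.676
G1 X203.354 Y151.649
G1 X206.853 Y147.544
G1 X210.465 Y143.222
G1 X214.083 Y139.542
G1 X217.602 Y137.364
G1 X220.916 Y137.548
G00 X153.171 Y133.235
M3 S754
G1 X147.618 Y72.150 F1439
G1 X128.870 Y133.019
G1 X101.537 Y138.307
G1 X210.631 Y145.804
G1 X155.953 Y102.175
G00 X128.535 Y93.670
M3 S754
G1 X126.165 Y95.918 F1439
G1 X135.533 Y94.916
G1 X152.934 Y91.240
G1 X174.661 Y85.469
G1 X197.008 Y78.180
G1 X216.267 Y69.950
G1 X228.733 Y61.358
G1 X230.699 Y52.981
G00 X98.379 Y33.389
M3 S754
G1 X89.874 Y36.649 F1439
G1 X79.779 Y47.360
G1 X69.018 Y63.164
G1 X58.512 Y81.703
G1 X49.182 Y100.620
G1 X41.951 Y117.557
G1 X37.741 Y130.157
G1 X37.473 Y136.061
G00 X221.011 Y54.294
M3 S754
G1 X218.568 Y66.576 F1439
G1 X211.611 Y76.988
G1 X201.199 Y83.945
G1 X188.917 Y86.388
G1 X176.635 Y83.945
G1 X166.223 Y76.988
G1 X159.266 Y66.576
G1 X156.823 Y54.294
G1 X159.266 Y42.012
G1 X166.223 Y31.600
G1 X176.635 Y24.643
G1 X188.917 Y22.200
G1 X201.199 Y24.643
G1 X211.611 Y31.600
G1 X218.568 Y42.012
G1 X221.011 Y54.294
G00 X29.588 Y90.824
M3 S754
G1 X118.483 Y175.537 F1439
G1 X125.988 Y73.913
G1 X122.333 Y165.470
G1 X166.229 Y115.769
G00 X66.778 Y141.467
M3 S754
G1 X67.038 Y135.108 F1439
G1 X61.661 Y131.703
G1 X56.024 Y134.657
G1 X55.764 Y141.016
G1 X61.141 Y144.421
G1 X66.778 Y141.467
M5
G00 X0.000 Y0.000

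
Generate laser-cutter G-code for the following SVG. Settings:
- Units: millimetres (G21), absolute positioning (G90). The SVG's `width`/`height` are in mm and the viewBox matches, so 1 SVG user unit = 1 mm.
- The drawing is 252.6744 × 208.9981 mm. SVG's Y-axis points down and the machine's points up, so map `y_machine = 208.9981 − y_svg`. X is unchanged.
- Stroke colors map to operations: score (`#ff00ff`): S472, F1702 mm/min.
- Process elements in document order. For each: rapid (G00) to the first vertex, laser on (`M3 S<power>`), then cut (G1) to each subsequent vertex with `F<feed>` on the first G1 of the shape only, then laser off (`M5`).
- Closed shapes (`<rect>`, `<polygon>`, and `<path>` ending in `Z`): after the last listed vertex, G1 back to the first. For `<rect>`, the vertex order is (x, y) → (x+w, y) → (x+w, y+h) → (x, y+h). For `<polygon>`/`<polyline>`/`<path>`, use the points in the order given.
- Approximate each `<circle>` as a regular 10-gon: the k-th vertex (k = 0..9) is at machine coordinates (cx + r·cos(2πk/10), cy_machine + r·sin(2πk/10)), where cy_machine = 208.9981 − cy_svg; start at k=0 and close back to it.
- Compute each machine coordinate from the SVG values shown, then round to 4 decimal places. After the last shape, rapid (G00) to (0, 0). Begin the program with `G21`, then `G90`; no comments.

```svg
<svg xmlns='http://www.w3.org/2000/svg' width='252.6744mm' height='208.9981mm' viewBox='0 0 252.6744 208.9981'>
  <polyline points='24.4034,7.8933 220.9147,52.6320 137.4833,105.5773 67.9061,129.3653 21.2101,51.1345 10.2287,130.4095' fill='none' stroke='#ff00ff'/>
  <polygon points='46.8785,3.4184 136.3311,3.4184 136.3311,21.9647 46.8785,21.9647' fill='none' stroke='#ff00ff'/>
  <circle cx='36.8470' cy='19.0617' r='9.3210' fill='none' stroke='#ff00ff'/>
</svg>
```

G21
G90
G00 X24.4034 Y201.1048
M3 S472
G1 X220.9147 Y156.3661 F1702
G1 X137.4833 Y103.4208
G1 X67.9061 Y79.6328
G1 X21.2101 Y157.8636
G1 X10.2287 Y78.5886
M5
G00 X46.8785 Y205.5797
M3 S472
G1 X136.3311 Y205.5797 F1702
G1 X136.3311 Y187.0334
G1 X46.8785 Y187.0334
G1 X46.8785 Y205.5797
M5
G00 X46.1680 Y189.9364
M3 S472
G1 X44.3878 Y195.4151 F1702
G1 X39.7273 Y198.8012
G1 X33.9667 Y198.8012
G1 X29.3062 Y195.4151
G1 X27.5260 Y189.9364
G1 X29.3062 Y184.4577
G1 X33.9667 Y181.0716
G1 X39.7273 Y181.0716
G1 X44.3878 Y184.4577
G1 X46.1680 Y189.9364
M5
G00 X0.0000 Y0.0000

1 u = 1 mm; y_m = 208.9981 − y.

[1] `<polyline>` open polyline, #ff00ff→score S472 F1702: (24.4034,201.1048) → (220.9147,156.3661) → (137.4833,103.4208) → (67.9061,79.6328) → (21.2101,157.8636) → (10.2287,78.5886)

[2] `<polygon>` rectangle, #ff00ff→score S472 F1702: (46.8785,205.5797) → (136.3311,205.5797) → (136.3311,187.0334) → (46.8785,187.0334) → (46.8785,205.5797) (closed)

[3] `<circle>` circle, #ff00ff→score S472 F1702: (46.1680,189.9364) → (44.3878,195.4151) → (39.7273,198.8012) → (33.9667,198.8012) → (29.3062,195.4151) → (27.5260,189.9364) → (29.3062,184.4577) → (33.9667,181.0716) → (39.7273,181.0716) → (44.3878,184.4577) → (46.1680,189.9364) (closed)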